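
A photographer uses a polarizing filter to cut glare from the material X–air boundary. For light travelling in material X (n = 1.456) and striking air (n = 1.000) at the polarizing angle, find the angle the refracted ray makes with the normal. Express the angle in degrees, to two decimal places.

tan θ_B = n₂/n₁ = 1.000/1.456 = 0.6868, so θ_B = 34.48°.
At Brewster's angle the reflected and refracted rays are perpendicular, so θ_t = 90° − θ_B = 90° − 34.48° = 55.52°.

θ_t ≈ 55.52°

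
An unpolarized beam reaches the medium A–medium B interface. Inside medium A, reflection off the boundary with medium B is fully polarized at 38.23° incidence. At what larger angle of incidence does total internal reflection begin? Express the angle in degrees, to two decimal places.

θ_c ≈ 51.98°

tan θ_B = n₂/n₁ = tan 38.23° = 0.7878.
Total internal reflection: sin θ_c = n₂/n₁ = 0.7878.
θ_c = arcsin(0.7878) = 51.98°.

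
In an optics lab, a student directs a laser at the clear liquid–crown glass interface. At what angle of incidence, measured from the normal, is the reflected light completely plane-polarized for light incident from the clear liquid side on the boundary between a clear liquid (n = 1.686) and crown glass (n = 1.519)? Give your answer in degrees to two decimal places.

Here n₂/n₁ = 1.519/1.686 = 0.9009, and Brewster's law gives tan θ_B = n₂/n₁.
θ_B = arctan(0.9009) = 42.02°.

θ_B ≈ 42.02°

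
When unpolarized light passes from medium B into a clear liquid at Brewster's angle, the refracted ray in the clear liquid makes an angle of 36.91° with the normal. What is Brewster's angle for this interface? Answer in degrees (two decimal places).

θ_B ≈ 53.09°

Since the reflected and refracted rays are at right angles at the polarizing angle, θ_B + θ_t = 90°.
So θ_B = 90° − θ_t = 90° − 36.91° = 53.09°.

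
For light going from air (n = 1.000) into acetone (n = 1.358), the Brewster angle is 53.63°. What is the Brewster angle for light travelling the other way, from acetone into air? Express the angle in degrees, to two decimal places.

θ_B' ≈ 36.37°

Reversing the direction swaps n₁ and n₂, so tan θ_B' = 1/tan θ_B and θ_B' = 90° − θ_B.
Hence θ_B' = 90° − 53.63° = 36.37°.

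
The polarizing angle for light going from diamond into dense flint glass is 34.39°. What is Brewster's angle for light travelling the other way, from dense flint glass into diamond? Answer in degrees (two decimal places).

θ_B' ≈ 55.61°

tan θ_B' = n₁/n₂ = 1/tan θ_B, so θ_B' = 90° − θ_B.
θ_B' = 90° − 34.39° = 55.61°.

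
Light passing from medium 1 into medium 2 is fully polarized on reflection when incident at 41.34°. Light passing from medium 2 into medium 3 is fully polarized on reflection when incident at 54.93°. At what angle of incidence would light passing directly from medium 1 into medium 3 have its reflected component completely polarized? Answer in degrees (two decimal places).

θ_B ≈ 51.41°

Each Brewster angle gives a ratio: n₂/n₁ = tan 41.34° = 0.8798, n₃/n₂ = tan 54.93° = 1.4244.
So n₃/n₁ = (n₂/n₁)(n₃/n₂) = 0.8798 × 1.4244 = 1.2532.
θ_B(1→3) = arctan(1.2532) = 51.41°.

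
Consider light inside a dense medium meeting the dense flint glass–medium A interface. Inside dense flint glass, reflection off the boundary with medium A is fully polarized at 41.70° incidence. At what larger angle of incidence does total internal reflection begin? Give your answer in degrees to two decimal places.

θ_c ≈ 63.00°

tan θ_B = n₂/n₁ = tan 41.70° = 0.8910.
Total internal reflection: sin θ_c = n₂/n₁ = 0.8910.
θ_c = arcsin(0.8910) = 63.00°.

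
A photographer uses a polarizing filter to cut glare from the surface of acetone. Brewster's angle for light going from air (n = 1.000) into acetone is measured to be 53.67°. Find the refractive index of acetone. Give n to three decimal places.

Full polarization of the reflected beam means tan θ_B = n₂/n₁, where n₁ is the incident medium (air).
n₂ = n₁ tan θ_B = 1.000 × tan 53.67° = 1.360.

n ≈ 1.360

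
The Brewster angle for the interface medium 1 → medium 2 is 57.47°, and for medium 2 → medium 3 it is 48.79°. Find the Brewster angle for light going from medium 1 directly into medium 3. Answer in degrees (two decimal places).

θ_B ≈ 60.81°

Each Brewster angle gives a ratio: n₂/n₁ = tan 57.47° = 1.5679, n₃/n₂ = tan 48.79° = 1.1419.
So n₃/n₁ = (n₂/n₁)(n₃/n₂) = 1.5679 × 1.1419 = 1.7903.
θ_B(1→3) = arctan(1.7903) = 60.81°.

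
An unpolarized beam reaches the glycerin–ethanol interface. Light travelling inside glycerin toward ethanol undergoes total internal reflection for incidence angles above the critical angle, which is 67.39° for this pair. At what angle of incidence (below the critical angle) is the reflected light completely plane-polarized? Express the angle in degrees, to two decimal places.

sin θ_c = n₂/n₁, so n₂/n₁ = sin 67.39° = 0.9231.
Brewster: tan θ_B = n₂/n₁ = 0.9231.
θ_B = arctan(0.9231) = 42.71°.

θ_B ≈ 42.71°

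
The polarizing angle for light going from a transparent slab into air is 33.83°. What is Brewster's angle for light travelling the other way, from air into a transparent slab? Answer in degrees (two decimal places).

θ_B' ≈ 56.17°

tan θ_B' = n₁/n₂ = 1/tan θ_B, so θ_B' = 90° − θ_B.
θ_B' = 90° − 33.83° = 56.17°.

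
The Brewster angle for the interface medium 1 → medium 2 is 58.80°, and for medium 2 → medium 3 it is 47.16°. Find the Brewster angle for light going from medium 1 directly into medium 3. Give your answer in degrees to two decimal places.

Each Brewster angle gives a ratio: n₂/n₁ = tan 58.80° = 1.6512, n₃/n₂ = tan 47.16° = 1.0784.
n₃/n₁ = 1.7806. Then tan θ_B(1→3) = n₃/n₁, so θ_B(1→3) = arctan(1.7806) = 60.68°.

θ_B ≈ 60.68°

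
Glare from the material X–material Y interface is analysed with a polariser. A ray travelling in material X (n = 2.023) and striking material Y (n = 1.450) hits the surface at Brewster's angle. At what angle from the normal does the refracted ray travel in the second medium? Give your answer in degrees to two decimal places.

θ_t ≈ 54.37°

First find Brewster's angle: tan θ_B = 1.450/2.023 = 0.7168, giving θ_B = 35.63°.
Since θ_B + θ_t = 90° at Brewster incidence, θ_t = 90° − 35.63° = 54.37°.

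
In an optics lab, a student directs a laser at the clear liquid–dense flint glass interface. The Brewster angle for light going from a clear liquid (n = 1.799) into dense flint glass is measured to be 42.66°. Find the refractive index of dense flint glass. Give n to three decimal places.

n ≈ 1.658

At the Brewster angle, tan θ_B = n₂/n₁ with n₁ on the incident side (a clear liquid) and n₂ on the transmitted side (dense flint glass).
n₂ = n₁ tan θ_B = 1.799 × tan 42.66° = 1.658.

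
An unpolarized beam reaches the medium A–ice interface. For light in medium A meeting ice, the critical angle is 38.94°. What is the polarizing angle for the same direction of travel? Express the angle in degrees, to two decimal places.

At the critical angle sin θ_c = n₂/n₁, giving n₂/n₁ = sin 38.94° = 0.6285.
Then tan θ_B = n₂/n₁ = 0.6285, so θ_B = arctan 0.6285 = 32.15°.

θ_B ≈ 32.15°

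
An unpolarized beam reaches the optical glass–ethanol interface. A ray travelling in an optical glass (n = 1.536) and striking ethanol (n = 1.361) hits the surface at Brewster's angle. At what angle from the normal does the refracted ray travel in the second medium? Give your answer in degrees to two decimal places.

tan θ_B = n₂/n₁ = 1.361/1.536 = 0.8861, so θ_B = 41.54°.
At Brewster's angle the reflected and refracted rays are perpendicular, so θ_t = 90° − θ_B = 90° − 41.54° = 48.46°.

θ_t ≈ 48.46°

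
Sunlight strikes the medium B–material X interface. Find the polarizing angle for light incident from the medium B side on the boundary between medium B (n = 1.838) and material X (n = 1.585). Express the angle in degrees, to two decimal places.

θ_B ≈ 40.77°

The reflected p-component vanishes when tan θ_B = n₂/n₁.
Brewster's condition: tan θ_B = n₂/n₁ = 1.585/1.838 = 0.8624.
θ_B = arctan(0.8624) = 40.77°.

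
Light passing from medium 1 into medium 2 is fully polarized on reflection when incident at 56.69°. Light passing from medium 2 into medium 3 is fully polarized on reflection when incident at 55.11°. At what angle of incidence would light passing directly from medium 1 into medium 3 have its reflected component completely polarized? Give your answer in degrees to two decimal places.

n₂/n₁ = tan 56.69° = 1.5218 and n₃/n₂ = tan 55.11° = 1.4340.
n₃/n₁ = 2.1822. Then tan θ_B(1→3) = n₃/n₁, so θ_B(1→3) = arctan(2.1822) = 65.38°.

θ_B ≈ 65.38°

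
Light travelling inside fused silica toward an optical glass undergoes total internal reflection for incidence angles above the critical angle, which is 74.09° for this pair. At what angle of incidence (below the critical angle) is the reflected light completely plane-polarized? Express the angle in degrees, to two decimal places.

At the critical angle sin θ_c = n₂/n₁, giving n₂/n₁ = sin 74.09° = 0.9617.
Then tan θ_B = n₂/n₁ = 0.9617, so θ_B = arctan 0.9617 = 43.88°.

θ_B ≈ 43.88°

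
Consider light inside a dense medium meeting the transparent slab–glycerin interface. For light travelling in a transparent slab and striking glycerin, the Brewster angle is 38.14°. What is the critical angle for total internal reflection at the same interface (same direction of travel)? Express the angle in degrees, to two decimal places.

tan θ_B = n₂/n₁ = tan 38.14° = 0.7852.
Total internal reflection: sin θ_c = n₂/n₁ = 0.7852.
θ_c = arcsin(0.7852) = 51.74°.

θ_c ≈ 51.74°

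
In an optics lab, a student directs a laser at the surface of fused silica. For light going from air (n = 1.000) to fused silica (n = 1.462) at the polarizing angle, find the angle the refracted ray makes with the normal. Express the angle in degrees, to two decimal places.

θ_t ≈ 34.37°

tan θ_B = n₂/n₁ = 1.462/1.000 = 1.4620, so θ_B = 55.63°.
At Brewster's angle the reflected and refracted rays are perpendicular, so θ_t = 90° − θ_B = 90° − 55.63° = 34.37°.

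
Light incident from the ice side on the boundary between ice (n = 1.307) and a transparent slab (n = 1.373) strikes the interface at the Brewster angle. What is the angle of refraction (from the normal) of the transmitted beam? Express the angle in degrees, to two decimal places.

θ_t ≈ 43.59°

θ_B = arctan(n₂/n₁) = arctan(1.373/1.307) = 46.41°.
The refracted ray is perpendicular to the reflected ray, so θ_t = 90° − θ_B = 43.59°.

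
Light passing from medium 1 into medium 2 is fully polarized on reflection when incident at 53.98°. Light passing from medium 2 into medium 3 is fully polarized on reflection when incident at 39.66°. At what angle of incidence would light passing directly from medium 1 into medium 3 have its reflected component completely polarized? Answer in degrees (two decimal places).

n₂/n₁ = tan 53.98° = 1.3754 and n₃/n₂ = tan 39.66° = 0.8290.
So n₃/n₁ = (n₂/n₁)(n₃/n₂) = 1.3754 × 0.8290 = 1.1402.
θ_B(1→3) = arctan(1.1402) = 48.75°.

θ_B ≈ 48.75°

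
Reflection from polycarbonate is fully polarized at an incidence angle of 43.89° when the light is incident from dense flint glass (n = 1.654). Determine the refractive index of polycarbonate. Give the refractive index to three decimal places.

n ≈ 1.591

At Brewster's angle, tan θ_B = n₂/n₁ with n₁ on the incident side (dense flint glass) and n₂ on the transmitted side (polycarbonate).
n₂ = n₁ tan θ_B = 1.654 × tan 43.89° = 1.591.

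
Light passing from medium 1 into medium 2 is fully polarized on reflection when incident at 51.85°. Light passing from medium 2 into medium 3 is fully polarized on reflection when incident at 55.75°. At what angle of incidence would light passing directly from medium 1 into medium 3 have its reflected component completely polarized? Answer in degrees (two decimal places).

θ_B ≈ 61.86°

Each Brewster angle gives a ratio: n₂/n₁ = tan 51.85° = 1.2731, n₃/n₂ = tan 55.75° = 1.4687.
Multiplying, n₃/n₁ = 1.2731 × 1.4687 = 1.8697, and θ_B(1→3) = arctan 1.8697 = 61.86°.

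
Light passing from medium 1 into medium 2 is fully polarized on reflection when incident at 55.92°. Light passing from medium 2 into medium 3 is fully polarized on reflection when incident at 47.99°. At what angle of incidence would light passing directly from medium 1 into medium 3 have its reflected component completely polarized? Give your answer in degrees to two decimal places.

tan θ_B(1→2) = n₂/n₁ = tan 55.92° = 1.4781.
tan θ_B(2→3) = n₃/n₂ = tan 47.99° = 1.1102.
So n₃/n₁ = (n₂/n₁)(n₃/n₂) = 1.4781 × 1.1102 = 1.6410.
θ_B(1→3) = arctan(1.6410) = 58.64°.

θ_B ≈ 58.64°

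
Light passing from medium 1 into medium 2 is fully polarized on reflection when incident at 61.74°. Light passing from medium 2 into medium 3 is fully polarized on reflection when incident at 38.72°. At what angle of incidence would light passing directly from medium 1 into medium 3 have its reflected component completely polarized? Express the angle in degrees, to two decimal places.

tan θ_B(1→2) = n₂/n₁ = tan 61.74° = 1.8603.
tan θ_B(2→3) = n₃/n₂ = tan 38.72° = 0.8017.
Multiplying, n₃/n₁ = 1.8603 × 0.8017 = 1.4915, and θ_B(1→3) = arctan 1.4915 = 56.16°.

θ_B ≈ 56.16°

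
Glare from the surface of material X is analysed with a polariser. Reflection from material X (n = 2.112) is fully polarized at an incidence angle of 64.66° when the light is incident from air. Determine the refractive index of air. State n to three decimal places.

Brewster's law: tan θ_B = n₂/n₁ (light incident in air, refracted into material X).
n₁ = n₂ / tan θ_B = 2.112 / tan 64.66° = 1.000.

n ≈ 1.000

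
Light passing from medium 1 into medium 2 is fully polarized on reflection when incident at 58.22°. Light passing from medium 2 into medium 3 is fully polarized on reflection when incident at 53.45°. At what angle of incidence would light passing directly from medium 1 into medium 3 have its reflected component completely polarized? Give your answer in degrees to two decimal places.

θ_B ≈ 65.33°

n₂/n₁ = tan 58.22° = 1.6141 and n₃/n₂ = tan 53.45° = 1.3490.
Multiplying, n₃/n₁ = 1.6141 × 1.3490 = 2.1773, and θ_B(1→3) = arctan 2.1773 = 65.33°.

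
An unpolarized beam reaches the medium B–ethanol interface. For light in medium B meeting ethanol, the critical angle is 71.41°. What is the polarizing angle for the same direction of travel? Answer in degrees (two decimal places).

θ_B ≈ 43.47°

sin θ_c = n₂/n₁, so n₂/n₁ = sin 71.41° = 0.9478.
Brewster: tan θ_B = n₂/n₁ = 0.9478.
θ_B = arctan(0.9478) = 43.47°.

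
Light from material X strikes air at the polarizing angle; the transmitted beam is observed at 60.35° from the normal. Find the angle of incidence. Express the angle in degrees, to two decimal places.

θ_B ≈ 29.65°

Brewster's condition makes the reflected and refracted beams perpendicular: θ_B + θ_t = 90°.
θ_B = 90° − 60.35° = 29.65°.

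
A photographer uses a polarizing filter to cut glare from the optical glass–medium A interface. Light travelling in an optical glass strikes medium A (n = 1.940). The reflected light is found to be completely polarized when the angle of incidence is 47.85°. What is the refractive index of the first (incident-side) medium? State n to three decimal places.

n ≈ 1.756

Full polarization of the reflected beam means tan θ_B = n₂/n₁, where n₁ is the incident medium (an optical glass).
n₁ = n₂ / tan θ_B = 1.940 / tan 47.85° = 1.756.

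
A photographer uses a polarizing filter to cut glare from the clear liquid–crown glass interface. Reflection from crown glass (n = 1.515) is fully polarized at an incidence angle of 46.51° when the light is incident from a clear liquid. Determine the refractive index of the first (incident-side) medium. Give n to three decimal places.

At the polarizing angle, tan θ_B = n₂/n₁ with n₁ on the incident side (a clear liquid) and n₂ on the transmitted side (crown glass).
n₁ = n₂ / tan θ_B = 1.515 / tan 46.51° = 1.437.

n ≈ 1.437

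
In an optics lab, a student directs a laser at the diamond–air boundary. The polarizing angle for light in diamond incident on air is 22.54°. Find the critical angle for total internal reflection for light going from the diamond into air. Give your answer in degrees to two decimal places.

n₂/n₁ = tan 22.54° = 0.4150; the critical angle satisfies sin θ_c = n₂/n₁.
θ_c = arcsin(0.4150) = 24.52°.

θ_c ≈ 24.52°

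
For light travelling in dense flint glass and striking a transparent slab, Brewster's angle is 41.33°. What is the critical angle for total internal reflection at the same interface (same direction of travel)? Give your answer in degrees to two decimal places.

n₂/n₁ = tan 41.33° = 0.8794; the critical angle satisfies sin θ_c = n₂/n₁.
θ_c = arcsin(0.8794) = 61.58°.

θ_c ≈ 61.58°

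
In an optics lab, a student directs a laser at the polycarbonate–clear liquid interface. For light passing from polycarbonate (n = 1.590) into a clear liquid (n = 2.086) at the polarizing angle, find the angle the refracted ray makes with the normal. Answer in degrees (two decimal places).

θ_t ≈ 37.32°

tan θ_B = n₂/n₁ = 2.086/1.590 = 1.3119, so θ_B = 52.68°.
Since θ_B + θ_t = 90° at Brewster incidence, θ_t = 90° − 52.68° = 37.32°.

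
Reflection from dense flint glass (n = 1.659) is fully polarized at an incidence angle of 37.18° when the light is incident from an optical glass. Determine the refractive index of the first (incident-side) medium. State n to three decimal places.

At Brewster's angle, tan θ_B = n₂/n₁ with n₁ on the incident side (an optical glass) and n₂ on the transmitted side (dense flint glass).
n₁ = n₂ / tan θ_B = 1.659 / tan 37.18° = 2.187.

n ≈ 2.187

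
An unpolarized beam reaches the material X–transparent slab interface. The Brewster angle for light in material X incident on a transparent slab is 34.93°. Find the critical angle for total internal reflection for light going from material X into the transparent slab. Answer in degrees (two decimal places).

θ_c ≈ 44.30°

tan θ_B = n₂/n₁ = tan 34.93° = 0.6984.
Total internal reflection: sin θ_c = n₂/n₁ = 0.6984.
θ_c = arcsin(0.6984) = 44.30°.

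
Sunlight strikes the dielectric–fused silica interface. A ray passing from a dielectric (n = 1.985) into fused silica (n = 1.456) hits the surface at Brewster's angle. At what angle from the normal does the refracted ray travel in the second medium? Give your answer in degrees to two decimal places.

θ_t ≈ 53.74°

θ_B = arctan(n₂/n₁) = arctan(1.456/1.985) = 36.26°.
At Brewster's angle the reflected and refracted rays are perpendicular, so θ_t = 90° − θ_B = 90° − 36.26° = 53.74°.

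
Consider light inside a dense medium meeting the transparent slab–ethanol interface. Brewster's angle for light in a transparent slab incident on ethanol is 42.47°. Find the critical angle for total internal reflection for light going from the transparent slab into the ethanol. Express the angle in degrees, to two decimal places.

θ_c ≈ 66.26°

n₂/n₁ = tan 42.47° = 0.9154; the critical angle satisfies sin θ_c = n₂/n₁.
θ_c = arcsin(0.9154) = 66.26°.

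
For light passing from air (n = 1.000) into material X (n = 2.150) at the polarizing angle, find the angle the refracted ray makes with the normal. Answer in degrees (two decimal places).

First find Brewster's angle: tan θ_B = 2.150/1.000 = 2.1500, giving θ_B = 65.06°.
Since θ_B + θ_t = 90° at Brewster incidence, θ_t = 90° − 65.06° = 24.94°.

θ_t ≈ 24.94°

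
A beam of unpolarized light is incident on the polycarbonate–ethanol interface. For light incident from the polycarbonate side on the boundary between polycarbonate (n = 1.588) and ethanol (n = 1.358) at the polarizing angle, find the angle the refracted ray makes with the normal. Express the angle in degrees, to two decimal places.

θ_t ≈ 49.46°

First find Brewster's angle: tan θ_B = 1.358/1.588 = 0.8552, giving θ_B = 40.54°.
Since θ_B + θ_t = 90° at Brewster incidence, θ_t = 90° − 40.54° = 49.46°.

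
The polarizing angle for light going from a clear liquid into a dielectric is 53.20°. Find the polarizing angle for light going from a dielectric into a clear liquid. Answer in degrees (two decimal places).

θ_B' ≈ 36.80°

tan θ_B' = n₁/n₂ = 1/tan θ_B, so θ_B' = 90° − θ_B.
θ_B' = 90° − 53.20° = 36.80°.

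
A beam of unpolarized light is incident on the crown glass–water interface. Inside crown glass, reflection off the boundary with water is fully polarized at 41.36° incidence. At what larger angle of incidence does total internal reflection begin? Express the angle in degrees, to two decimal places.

θ_c ≈ 61.69°

tan θ_B = n₂/n₁ = tan 41.36° = 0.8804.
Total internal reflection: sin θ_c = n₂/n₁ = 0.8804.
θ_c = arcsin(0.8804) = 61.69°.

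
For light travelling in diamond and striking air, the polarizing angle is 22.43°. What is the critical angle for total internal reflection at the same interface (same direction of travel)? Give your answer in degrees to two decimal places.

tan θ_B = n₂/n₁ = tan 22.43° = 0.4128.
Total internal reflection: sin θ_c = n₂/n₁ = 0.4128.
θ_c = arcsin(0.4128) = 24.38°.

θ_c ≈ 24.38°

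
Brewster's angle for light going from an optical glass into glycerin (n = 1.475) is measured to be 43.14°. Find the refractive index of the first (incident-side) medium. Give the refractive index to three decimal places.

At Brewster's angle, tan θ_B = n₂/n₁ with n₁ on the incident side (an optical glass) and n₂ on the transmitted side (glycerin).
n₁ = n₂ / tan θ_B = 1.475 / tan 43.14° = 1.574.

n ≈ 1.574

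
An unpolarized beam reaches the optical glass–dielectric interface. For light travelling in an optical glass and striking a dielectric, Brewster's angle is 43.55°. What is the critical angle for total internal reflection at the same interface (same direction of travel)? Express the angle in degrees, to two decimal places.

θ_c ≈ 71.92°

From Brewster, n₂/n₁ = tan θ_B = tan 43.55° = 0.9506.
Then sin θ_c = n₂/n₁ = 0.9506, so θ_c = arcsin 0.9506 = 71.92°.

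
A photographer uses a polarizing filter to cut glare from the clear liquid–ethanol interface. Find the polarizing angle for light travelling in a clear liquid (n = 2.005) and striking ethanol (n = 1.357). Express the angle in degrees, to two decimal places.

θ_B ≈ 34.09°

tan θ_B = n₂/n₁ = 1.357/2.005 = 0.6768.
θ_B = arctan(0.6768) = 34.09°.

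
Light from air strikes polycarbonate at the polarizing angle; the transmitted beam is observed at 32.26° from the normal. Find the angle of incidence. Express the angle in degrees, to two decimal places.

θ_B ≈ 57.74°

Brewster's condition makes the reflected and refracted beams perpendicular: θ_B + θ_t = 90°.
θ_B = 90° − 32.26° = 57.74°.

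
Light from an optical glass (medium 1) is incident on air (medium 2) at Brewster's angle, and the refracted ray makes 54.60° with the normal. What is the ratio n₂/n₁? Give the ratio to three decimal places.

n₂/n₁ ≈ 0.711

At Brewster incidence θ_B = 90° − θ_t = 90° − 54.60° = 35.40°.
tan θ_B = n₂/n₁, so n₂/n₁ = tan 35.40° = 0.711.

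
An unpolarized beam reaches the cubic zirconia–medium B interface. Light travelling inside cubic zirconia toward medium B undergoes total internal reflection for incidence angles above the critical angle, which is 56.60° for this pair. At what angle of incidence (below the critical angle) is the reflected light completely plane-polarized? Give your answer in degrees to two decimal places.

At the critical angle sin θ_c = n₂/n₁, giving n₂/n₁ = sin 56.60° = 0.8348.
Then tan θ_B = n₂/n₁ = 0.8348, so θ_B = arctan 0.8348 = 39.86°.

θ_B ≈ 39.86°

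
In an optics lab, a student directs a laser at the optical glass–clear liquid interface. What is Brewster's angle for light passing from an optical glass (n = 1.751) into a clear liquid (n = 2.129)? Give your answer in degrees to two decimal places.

tan θ_B = n₂/n₁ = 2.129/1.751 = 1.2159. Taking the arctangent, θ_B = 50.56°.

θ_B ≈ 50.56°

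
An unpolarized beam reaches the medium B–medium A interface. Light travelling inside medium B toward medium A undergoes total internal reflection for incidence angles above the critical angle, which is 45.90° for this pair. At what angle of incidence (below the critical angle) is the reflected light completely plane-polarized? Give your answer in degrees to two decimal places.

θ_B ≈ 35.68°

n₂/n₁ = sin θ_c = sin 45.90° = 0.7181.
tan θ_B equals the same ratio, so θ_B = arctan(0.7181) = 35.68°.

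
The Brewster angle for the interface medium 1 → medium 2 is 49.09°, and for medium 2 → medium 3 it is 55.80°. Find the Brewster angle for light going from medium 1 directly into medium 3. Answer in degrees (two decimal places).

θ_B ≈ 59.51°

Each Brewster angle gives a ratio: n₂/n₁ = tan 49.09° = 1.1540, n₃/n₂ = tan 55.80° = 1.4715.
n₃/n₁ = 1.6981. Then tan θ_B(1→3) = n₃/n₁, so θ_B(1→3) = arctan(1.6981) = 59.51°.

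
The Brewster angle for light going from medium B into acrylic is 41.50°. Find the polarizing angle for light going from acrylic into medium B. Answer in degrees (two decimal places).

θ_B' ≈ 48.50°

Reversing the direction swaps n₁ and n₂, so tan θ_B' = 1/tan θ_B and θ_B' = 90° − θ_B.
Hence θ_B' = 90° − 41.50° = 48.50°.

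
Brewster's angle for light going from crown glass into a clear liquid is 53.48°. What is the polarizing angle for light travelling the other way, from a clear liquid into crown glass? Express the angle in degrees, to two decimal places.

Reversing the direction swaps n₁ and n₂, so tan θ_B' = 1/tan θ_B and θ_B' = 90° − θ_B.
Hence θ_B' = 90° − 53.48° = 36.52°.

θ_B' ≈ 36.52°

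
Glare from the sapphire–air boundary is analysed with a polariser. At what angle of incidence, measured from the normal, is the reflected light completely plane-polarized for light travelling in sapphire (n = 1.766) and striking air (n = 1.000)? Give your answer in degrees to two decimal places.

At Brewster's angle the reflected and refracted rays are perpendicular, which with Snell's law gives tan θ_B = n₂/n₁.
Here n₂/n₁ = 1.000/1.766 = 0.5663, and Brewster's law gives tan θ_B = n₂/n₁.
So θ_B = arctan 0.5663 = 29.52°.

θ_B ≈ 29.52°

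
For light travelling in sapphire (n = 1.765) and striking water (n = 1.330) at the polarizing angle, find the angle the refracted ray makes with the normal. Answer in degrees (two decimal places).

tan θ_B = n₂/n₁ = 1.330/1.765 = 0.7535, so θ_B = 37.00°.
At Brewster's angle the reflected and refracted rays are perpendicular, so θ_t = 90° − θ_B = 90° − 37.00° = 53.00°.

θ_t ≈ 53.00°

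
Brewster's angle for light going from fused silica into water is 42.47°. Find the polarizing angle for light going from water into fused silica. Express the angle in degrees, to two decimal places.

θ_B' ≈ 47.53°

tan θ_B' = n₁/n₂ = 1/tan θ_B, so θ_B' = 90° − θ_B.
θ_B' = 90° − 42.47° = 47.53°.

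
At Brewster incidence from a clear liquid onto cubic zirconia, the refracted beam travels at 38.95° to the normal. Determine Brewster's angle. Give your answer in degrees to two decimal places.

Brewster's condition makes the reflected and refracted beams perpendicular: θ_B + θ_t = 90°.
So θ_B = 90° − θ_t = 90° − 38.95° = 51.05°.

θ_B ≈ 51.05°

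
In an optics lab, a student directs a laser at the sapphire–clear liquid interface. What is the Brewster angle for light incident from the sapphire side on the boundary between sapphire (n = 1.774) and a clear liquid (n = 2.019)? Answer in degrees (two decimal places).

At Brewster's angle the reflected and refracted rays are perpendicular, which with Snell's law gives tan θ_B = n₂/n₁.
tan θ_B = n₂/n₁ = 2.019/1.774 = 1.1381. Taking the arctangent, θ_B = 48.70°.

θ_B ≈ 48.70°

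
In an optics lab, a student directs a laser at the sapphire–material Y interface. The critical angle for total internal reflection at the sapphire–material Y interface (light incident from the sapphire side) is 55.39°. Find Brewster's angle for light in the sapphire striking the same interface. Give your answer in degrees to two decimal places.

θ_B ≈ 39.46°

sin θ_c = n₂/n₁, so n₂/n₁ = sin 55.39° = 0.8230.
Brewster: tan θ_B = n₂/n₁ = 0.8230.
θ_B = arctan(0.8230) = 39.46°.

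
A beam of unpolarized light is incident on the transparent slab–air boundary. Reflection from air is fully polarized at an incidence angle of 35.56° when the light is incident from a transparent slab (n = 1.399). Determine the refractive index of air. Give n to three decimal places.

n ≈ 1.000

Full polarization of the reflected beam means tan θ_B = n₂/n₁, where n₁ is the incident medium (a transparent slab).
n₂ = n₁ tan θ_B = 1.399 × tan 35.56° = 1.000.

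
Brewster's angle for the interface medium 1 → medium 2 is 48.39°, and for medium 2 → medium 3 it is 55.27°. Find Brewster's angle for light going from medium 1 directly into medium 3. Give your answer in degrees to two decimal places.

θ_B ≈ 58.38°

Each Brewster angle gives a ratio: n₂/n₁ = tan 48.39° = 1.1259, n₃/n₂ = tan 55.27° = 1.4426.
So n₃/n₁ = (n₂/n₁)(n₃/n₂) = 1.1259 × 1.4426 = 1.6242.
θ_B(1→3) = arctan(1.6242) = 58.38°.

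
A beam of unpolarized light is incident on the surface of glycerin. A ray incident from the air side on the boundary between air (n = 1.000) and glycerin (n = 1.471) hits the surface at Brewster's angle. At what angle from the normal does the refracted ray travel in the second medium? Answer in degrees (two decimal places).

θ_t ≈ 34.21°

First find Brewster's angle: tan θ_B = 1.471/1.000 = 1.4710, giving θ_B = 55.79°.
At Brewster's angle the reflected and refracted rays are perpendicular, so θ_t = 90° − θ_B = 90° − 55.79° = 34.21°.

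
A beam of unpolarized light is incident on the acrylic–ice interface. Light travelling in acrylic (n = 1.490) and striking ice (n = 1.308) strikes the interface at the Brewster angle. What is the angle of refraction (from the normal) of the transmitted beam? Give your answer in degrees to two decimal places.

θ_t ≈ 48.72°

θ_B = arctan(n₂/n₁) = arctan(1.308/1.490) = 41.28°.
Since θ_B + θ_t = 90° at Brewster incidence, θ_t = 90° − 41.28° = 48.72°.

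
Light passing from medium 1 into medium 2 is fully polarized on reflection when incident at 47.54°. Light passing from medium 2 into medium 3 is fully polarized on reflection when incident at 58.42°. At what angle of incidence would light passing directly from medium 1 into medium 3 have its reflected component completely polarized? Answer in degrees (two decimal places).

Each Brewster angle gives a ratio: n₂/n₁ = tan 47.54° = 1.0928, n₃/n₂ = tan 58.42° = 1.6267.
n₃/n₁ = 1.7778. Then tan θ_B(1→3) = n₃/n₁, so θ_B(1→3) = arctan(1.7778) = 60.64°.

θ_B ≈ 60.64°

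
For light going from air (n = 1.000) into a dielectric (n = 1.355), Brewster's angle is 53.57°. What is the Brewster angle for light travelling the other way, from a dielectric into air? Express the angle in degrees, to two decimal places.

tan θ_B' = n₁/n₂ = 1/tan θ_B, so θ_B' = 90° − θ_B.
θ_B' = 90° − 53.57° = 36.43°.

θ_B' ≈ 36.43°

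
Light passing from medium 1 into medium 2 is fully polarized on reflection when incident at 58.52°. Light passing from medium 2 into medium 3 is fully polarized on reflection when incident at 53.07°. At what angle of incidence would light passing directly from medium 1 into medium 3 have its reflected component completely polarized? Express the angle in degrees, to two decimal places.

Each Brewster angle gives a ratio: n₂/n₁ = tan 58.52° = 1.6331, n₃/n₂ = tan 53.07° = 1.3304.
n₃/n₁ = 2.1728. Then tan θ_B(1→3) = n₃/n₁, so θ_B(1→3) = arctan(2.1728) = 65.29°.

θ_B ≈ 65.29°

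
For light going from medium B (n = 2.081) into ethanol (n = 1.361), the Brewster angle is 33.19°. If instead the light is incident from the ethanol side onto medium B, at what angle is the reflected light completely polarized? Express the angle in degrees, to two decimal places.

Reversing the direction swaps n₁ and n₂, so tan θ_B' = 1/tan θ_B and θ_B' = 90° − θ_B.
Hence θ_B' = 90° − 33.19° = 56.81°.

θ_B' ≈ 56.81°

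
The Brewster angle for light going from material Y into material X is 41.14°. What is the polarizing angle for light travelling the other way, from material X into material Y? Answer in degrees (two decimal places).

Reversing the direction swaps n₁ and n₂, so tan θ_B' = 1/tan θ_B and θ_B' = 90° − θ_B.
Hence θ_B' = 90° − 41.14° = 48.86°.

θ_B' ≈ 48.86°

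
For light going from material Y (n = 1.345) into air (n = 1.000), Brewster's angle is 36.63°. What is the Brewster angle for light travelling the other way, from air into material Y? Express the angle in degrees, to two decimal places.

The two Brewster angles are complementary: θ_B' = 90° − θ_B = 90° − 36.63° = 53.37°.

θ_B' ≈ 53.37°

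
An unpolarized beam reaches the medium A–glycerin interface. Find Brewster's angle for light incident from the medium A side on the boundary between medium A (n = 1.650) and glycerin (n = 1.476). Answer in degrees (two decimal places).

θ_B ≈ 41.81°

tan θ_B = n₂/n₁ = 1.476/1.650 = 0.8945. Taking the arctangent, θ_B = 41.81°.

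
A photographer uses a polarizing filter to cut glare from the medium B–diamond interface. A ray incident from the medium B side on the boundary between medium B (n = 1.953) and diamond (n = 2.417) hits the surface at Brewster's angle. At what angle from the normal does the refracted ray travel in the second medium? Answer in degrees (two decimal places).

θ_t ≈ 38.94°

First find Brewster's angle: tan θ_B = 2.417/1.953 = 1.2376, giving θ_B = 51.06°.
At Brewster's angle the reflected and refracted rays are perpendicular, so θ_t = 90° − θ_B = 90° − 51.06° = 38.94°.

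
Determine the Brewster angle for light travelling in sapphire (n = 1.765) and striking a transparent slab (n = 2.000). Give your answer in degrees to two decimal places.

The reflected p-component vanishes when tan θ_B = n₂/n₁.
Brewster's condition: tan θ_B = n₂/n₁ = 2.000/1.765 = 1.1331. Taking the arctangent, θ_B = 48.57°.

θ_B ≈ 48.57°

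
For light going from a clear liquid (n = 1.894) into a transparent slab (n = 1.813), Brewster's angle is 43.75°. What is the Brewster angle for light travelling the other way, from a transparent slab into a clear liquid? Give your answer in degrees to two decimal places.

θ_B' ≈ 46.25°

The two Brewster angles are complementary: θ_B' = 90° − θ_B = 90° − 43.75° = 46.25°.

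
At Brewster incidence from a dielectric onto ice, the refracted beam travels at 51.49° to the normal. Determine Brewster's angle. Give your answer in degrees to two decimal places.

Since the reflected and refracted rays are at right angles at the polarizing angle, θ_B + θ_t = 90°.
So θ_B = 90° − θ_t = 90° − 51.49° = 38.51°.

θ_B ≈ 38.51°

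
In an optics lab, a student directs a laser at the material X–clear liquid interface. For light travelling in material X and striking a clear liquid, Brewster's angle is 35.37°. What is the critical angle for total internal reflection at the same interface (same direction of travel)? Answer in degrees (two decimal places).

From Brewster, n₂/n₁ = tan θ_B = tan 35.37° = 0.7099.
Then sin θ_c = n₂/n₁ = 0.7099, so θ_c = arcsin 0.7099 = 45.22°.

θ_c ≈ 45.22°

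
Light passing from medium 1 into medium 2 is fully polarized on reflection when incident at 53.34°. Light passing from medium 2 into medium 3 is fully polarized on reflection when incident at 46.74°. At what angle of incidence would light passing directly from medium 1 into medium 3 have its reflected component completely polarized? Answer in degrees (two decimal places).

θ_B ≈ 54.99°

Each Brewster angle gives a ratio: n₂/n₁ = tan 53.34° = 1.3436, n₃/n₂ = tan 46.74° = 1.0627.
Multiplying, n₃/n₁ = 1.3436 × 1.0627 = 1.4277, and θ_B(1→3) = arctan 1.4277 = 54.99°.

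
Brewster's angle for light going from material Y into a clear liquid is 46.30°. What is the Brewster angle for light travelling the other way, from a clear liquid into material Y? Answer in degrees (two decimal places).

θ_B' ≈ 43.70°

The two Brewster angles are complementary: θ_B' = 90° − θ_B = 90° − 46.30° = 43.70°.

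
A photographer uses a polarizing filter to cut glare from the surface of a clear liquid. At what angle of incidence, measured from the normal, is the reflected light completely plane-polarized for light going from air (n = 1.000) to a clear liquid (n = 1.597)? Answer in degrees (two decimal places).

θ_B ≈ 57.95°

At Brewster's angle the reflected and refracted rays are perpendicular, which with Snell's law gives tan θ_B = n₂/n₁.
Here n₂/n₁ = 1.597/1.000 = 1.5970, and Brewster's law gives tan θ_B = n₂/n₁.
θ_B = arctan(1.5970) = 57.95°.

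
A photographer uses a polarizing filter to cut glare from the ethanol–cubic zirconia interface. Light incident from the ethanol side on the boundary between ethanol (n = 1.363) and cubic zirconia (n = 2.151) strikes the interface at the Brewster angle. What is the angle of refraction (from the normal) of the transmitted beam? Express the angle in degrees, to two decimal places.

θ_t ≈ 32.36°

θ_B = arctan(n₂/n₁) = arctan(2.151/1.363) = 57.64°.
Since θ_B + θ_t = 90° at Brewster incidence, θ_t = 90° − 57.64° = 32.36°.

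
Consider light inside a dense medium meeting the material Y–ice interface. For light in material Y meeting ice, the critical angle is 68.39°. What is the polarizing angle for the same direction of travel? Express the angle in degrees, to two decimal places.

sin θ_c = n₂/n₁, so n₂/n₁ = sin 68.39° = 0.9297.
Brewster: tan θ_B = n₂/n₁ = 0.9297.
θ_B = arctan(0.9297) = 42.91°.

θ_B ≈ 42.91°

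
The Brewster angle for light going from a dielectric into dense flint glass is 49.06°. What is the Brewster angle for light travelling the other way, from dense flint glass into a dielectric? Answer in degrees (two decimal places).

θ_B' ≈ 40.94°

tan θ_B' = n₁/n₂ = 1/tan θ_B, so θ_B' = 90° − θ_B.
θ_B' = 90° − 49.06° = 40.94°.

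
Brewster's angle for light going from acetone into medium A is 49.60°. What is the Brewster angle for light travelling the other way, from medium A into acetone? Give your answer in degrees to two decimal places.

θ_B' ≈ 40.40°

The two Brewster angles are complementary: θ_B' = 90° − θ_B = 90° − 49.60° = 40.40°.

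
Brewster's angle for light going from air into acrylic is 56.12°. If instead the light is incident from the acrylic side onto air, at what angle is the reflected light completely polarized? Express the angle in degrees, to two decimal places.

θ_B' ≈ 33.88°

The two Brewster angles are complementary: θ_B' = 90° − θ_B = 90° − 56.12° = 33.88°.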